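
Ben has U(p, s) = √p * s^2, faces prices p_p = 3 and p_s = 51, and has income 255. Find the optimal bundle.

MU_p = 0.5·p^(-0.5)·s^2 and MU_s = 2·√p·s.
MRS = MU_p/MU_s = (0.25)·s/p.
Tangency: set MRS = p_p/p_s = 3/51 = 1/17.
So (0.25)·s/p = 1/17, i.e. s = (4/17)·p.
Substitute into the budget 3·p + 51·s = 255: 15·p = 255, so p* = 17.
Then s* = (4/17)·17 = 4.

p* = 17, s* = 4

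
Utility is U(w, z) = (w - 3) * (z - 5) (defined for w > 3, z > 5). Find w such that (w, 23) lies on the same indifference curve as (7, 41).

w = 11

U(7, 41) = 144.
Set U(w, 23) = 144 and solve.
With z = 23: (23 − 5) = 18, so (w − 3) = 144/18 = 8.
So w = 3 + 8 = 11.
Check: U(11, 23) = 144.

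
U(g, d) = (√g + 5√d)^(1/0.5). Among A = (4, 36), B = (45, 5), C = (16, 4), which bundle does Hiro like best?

Evaluate utility at each bundle:
U(A) = 1024.000.
U(B) = 320.000.
U(C) = 196.000.
Highest utility is A, so A ≻ B ≻ C.

Bundle A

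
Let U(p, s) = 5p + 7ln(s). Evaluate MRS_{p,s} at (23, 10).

MU_p = 5, MU_s = 7/s.
MRS = 5 ÷ (7/s).
At (23, 10): MRS = 50/7.
The indifference curve has slope −50/7 at this bundle.

MRS = 50/7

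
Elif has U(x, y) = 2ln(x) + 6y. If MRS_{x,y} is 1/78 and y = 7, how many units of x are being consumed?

MU_x = 2/x, MU_y = 6.
MRS = 2/x ÷ 6.
MRS depends only on x: (1/3)/x = 1/78 ⇒ x = (1/3)/(1/78) = 26.

x = 26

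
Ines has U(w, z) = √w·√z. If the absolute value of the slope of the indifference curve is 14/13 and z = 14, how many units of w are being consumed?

MU_w = 0.5·w^(-0.5)·√z and MU_z = 0.5·√w·z^(-0.5).
MRS = MU_w/MU_z = z/w.
Substitute z = 14: MRS = 14/w. Setting 14/w = 14/13 gives w = 14/(14/13) = 13.

w = 13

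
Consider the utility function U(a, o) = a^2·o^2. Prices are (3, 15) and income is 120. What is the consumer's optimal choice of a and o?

a* = 20, o* = 4

MU_a = 2·a·o^2 and MU_o = 2·a^2·o.
MRS = MU_a/MU_o = o/a.
Tangency: set MRS = p_a/p_o = 3/15 = 0.2.
So o/a = 0.2, i.e. o = 0.2·a.
Substitute into the budget 3·a + 15·o = 120: 6·a = 120, so a* = 20.
Then o* = 0.2·20 = 4.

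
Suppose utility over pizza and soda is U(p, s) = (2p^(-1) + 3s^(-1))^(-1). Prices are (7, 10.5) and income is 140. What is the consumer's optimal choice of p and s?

p* = 8, s* = 8

For CES with ρ = -1, MRS = (2/3)·(s/p)^2.
Tangency: set MRS = p_p/p_s = 7/10.5 = 2/3.
So (s/p)^2 = 1; taking the square root, s/p = 1, i.e. s = p.
Substitute into the budget 7·p + 10.5·s = 140: 17.5·p = 140, so p* = 8 and s* = 8.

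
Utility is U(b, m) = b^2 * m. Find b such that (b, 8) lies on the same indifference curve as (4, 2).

b = 2

U(4, 2) = 32.
Set U(b, 8) = 32 and solve.
With m = 8: b^2 = 32/8 = 4; taking the square root, b = 2.
Check: U(2, 8) = 32.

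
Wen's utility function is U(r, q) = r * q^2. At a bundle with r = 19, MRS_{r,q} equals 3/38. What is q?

MU_r = q^2 and MU_q = 2·r·q.
MRS = MU_r/MU_q = (1/2)·q/r.
Substitute r = 19: MRS = q/38. Setting q/38 = 3/38 gives q = (3/38)·38 = 3.

q = 3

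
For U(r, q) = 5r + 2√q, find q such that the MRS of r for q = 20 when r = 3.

q = 16

MU_r = 5, MU_q = 2/(2√q).
MRS = 5 ÷ (2/(2√q)).
MRS depends only on q: 5·√q = 20 ⇒ √q = 20/5 = 4 ⇒ q = 16.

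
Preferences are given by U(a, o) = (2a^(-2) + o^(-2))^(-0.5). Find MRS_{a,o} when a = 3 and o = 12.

MRS = 128

For CES with ρ = -2, MRS = (2/1)·(o/a)^3.
At (3, 12): MRS = 128.
So at (3, 12) the consumer would give up 128 units of o for one more unit of a.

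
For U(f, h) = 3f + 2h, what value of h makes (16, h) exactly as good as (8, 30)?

h = 18

U(8, 30) = 84.
Set U(16, h) = 84 and solve.
3·16 + 2h = 84 ⇒ 2h = 36 ⇒ h = 18.
Check: U(16, 18) = 84.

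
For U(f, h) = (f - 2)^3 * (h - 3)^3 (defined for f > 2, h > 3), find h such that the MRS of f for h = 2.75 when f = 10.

h = 25

MU_f = 3·(f−2)^2·(h−3)^3, MU_h = 3·(f−2)^3·(h−3)^2.
MRS = (h−3)/(f−2).
Substitute f = 10: MRS = (h − 3)/8. Setting this equal to 2.75 gives h − 3 = 2.75·8 = 22, so h = 25.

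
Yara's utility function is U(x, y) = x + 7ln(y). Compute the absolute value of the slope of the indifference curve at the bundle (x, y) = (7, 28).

MRS = 4

MU_x = 1, MU_y = 7/y.
MRS = 1 ÷ (7/y).
At (7, 28): MRS = 4.
The indifference curve has slope −4 at this bundle.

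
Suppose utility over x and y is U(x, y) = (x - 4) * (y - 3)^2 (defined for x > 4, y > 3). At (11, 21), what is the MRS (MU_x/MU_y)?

MU_x = (y−3)^2, MU_y = 2·(x−4)·(y−3).
MRS = (1/2)·(y−3)/(x−4).
At (11, 21): MRS = 9/7.
That is, one extra unit of x is worth 9/7 units of y at the margin.

MRS = 9/7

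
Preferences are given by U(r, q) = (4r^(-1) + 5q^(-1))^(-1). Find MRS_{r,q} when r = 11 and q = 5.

For CES with ρ = -1, MRS = (4/5)·(q/r)^2.
At (11, 5): MRS = 20/121.
The indifference curve has slope −20/121 at this bundle.

MRS = 20/121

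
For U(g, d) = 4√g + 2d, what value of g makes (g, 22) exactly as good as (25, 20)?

g = 16

U(25, 20) = 60.
Set U(g, 22) = 60 and solve.
With d = 22: 4√g = 60 − 2·22 = 16, so √g = 4 and g = 16.
Check: U(16, 22) = 60.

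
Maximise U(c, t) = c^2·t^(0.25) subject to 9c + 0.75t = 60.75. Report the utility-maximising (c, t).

MU_c = 2·c·t^(0.25) and MU_t = 0.25·c^2·t^(-0.75).
MRS = MU_c/MU_t = (8)·t/c.
Tangency: set MRS = p_c/p_t = 9/0.75 = 12.
So (8)·t/c = 12, i.e. t = 1.5·c.
Substitute into the budget 9·c + 0.75·t = 60.75: 10.125·c = 60.75, so c* = 6.
Then t* = 1.5·6 = 9.

c* = 6, t* = 9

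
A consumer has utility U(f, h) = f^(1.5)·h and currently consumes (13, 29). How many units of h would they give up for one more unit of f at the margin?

MU_f = 1.5·√f·h and MU_h = f^(1.5).
MRS = MU_f/MU_h = (1.5)·h/f.
At (13, 29): MRS = 87/26.
The indifference curve has slope −87/26 at this bundle.

MRS = 87/26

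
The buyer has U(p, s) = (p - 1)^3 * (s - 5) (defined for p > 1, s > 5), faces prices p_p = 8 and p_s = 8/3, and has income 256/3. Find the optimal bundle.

p* = 7, s* = 11

MU_p = 3·(p−1)^2·(s−5), MU_s = (p−1)^3.
MRS = (3/1)·(s−5)/(p−1).
Tangency: set MRS = p_p/p_s = 8/(8/3) = 3.
So (3/1)·(s − 5)/(p − 1) = 3, i.e. (s − 5) = (p − 1).
Rewrite the budget in excess-of-subsistence terms: 8·(p − 1) + (8/3)·(s − 5) = 256/3 − 8·1 − (8/3)·5 = 64.
Substituting, (32/3)·(p − 1) = 64, so p − 1 = 6 and p* = 7.
Then s − 5 = 6, so s* = 11.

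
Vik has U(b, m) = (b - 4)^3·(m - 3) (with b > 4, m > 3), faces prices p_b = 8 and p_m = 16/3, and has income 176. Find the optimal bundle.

b* = 16, m* = 9

MU_b = 3·(b−4)^2·(m−3), MU_m = (b−4)^3.
MRS = (3/1)·(m−3)/(b−4).
Tangency: set MRS = p_b/p_m = 8/(16/3) = 1.5.
So (3/1)·(m − 3)/(b − 4) = 1.5, i.e. (m − 3) = 0.5·(b − 4).
Rewrite the budget in excess-of-subsistence terms: 8·(b − 4) + (16/3)·(m − 3) = 176 − 8·4 − (16/3)·3 = 128.
Substituting, (32/3)·(b − 4) = 128, so b − 4 = 12 and b* = 16.
Then m − 3 = 0.5·12 = 6, so m* = 9.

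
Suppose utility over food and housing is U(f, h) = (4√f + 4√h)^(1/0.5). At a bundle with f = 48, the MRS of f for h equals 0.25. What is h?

h = 3

For CES with ρ = 0.5, MRS = √(h/f).
Setting √(h/48) = 0.25 gives h/48 = 1/16 and h = 3.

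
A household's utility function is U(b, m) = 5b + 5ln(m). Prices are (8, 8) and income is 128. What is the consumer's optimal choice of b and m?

b* = 15, m* = 1

MU_b = 5, MU_m = 5/m.
MRS = 5 ÷ (5/m).
Tangency: set MRS = p_b/p_m = 8/8 = 1.
MRS depends only on m: m = 1 ⇒ m* = 1.
From the budget, 8·b = 128 − 8·1 = 120, so b* = 15.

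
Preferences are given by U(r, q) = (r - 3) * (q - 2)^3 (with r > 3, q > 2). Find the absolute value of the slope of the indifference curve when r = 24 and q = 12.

MRS = 10/63

MU_r = (q−2)^3, MU_q = 3·(r−3)·(q−2)^2.
MRS = (1/3)·(q−2)/(r−3).
At (24, 12): MRS = 10/63.
That is, one extra unit of r is worth 10/63 units of q at the margin.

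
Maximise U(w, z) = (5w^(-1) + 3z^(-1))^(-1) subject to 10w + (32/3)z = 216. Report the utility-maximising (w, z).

w* = 12, z* = 9

For CES with ρ = -1, MRS = (5/3)·(z/w)^2.
Tangency: set MRS = p_w/p_z = 10/(32/3) = 15/16.
So (z/w)^2 = 9/16; taking the square root, z/w = 0.75, i.e. z = 0.75·w.
Substitute into the budget 10·w + (32/3)·z = 216: 18·w = 216, so w* = 12 and z* = 0.75·12 = 9.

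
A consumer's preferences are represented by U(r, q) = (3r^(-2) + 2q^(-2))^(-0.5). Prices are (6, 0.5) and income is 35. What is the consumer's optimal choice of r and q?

r* = 5, q* = 10

For CES with ρ = -2, MRS = (3/2)·(q/r)^3.
Tangency: set MRS = p_r/p_q = 6/0.5 = 12.
So (q/r)^3 = 8; taking the cube root, q/r = 2, i.e. q = 2·r.
Substitute into the budget 6·r + 0.5·q = 35: 7·r = 35, so r* = 5 and q* = 2·5 = 10.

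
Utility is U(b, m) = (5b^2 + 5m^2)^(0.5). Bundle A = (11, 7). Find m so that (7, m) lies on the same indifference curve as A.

m = 11

U depends on (b, m) only through S = 5b^2 + 5m^2, so equal utility means equal S. At (11, 7): S = 850.
With b = 7: 5·7^2 = 245, so 5m^2 = 850 − 245 = 605, i.e. m^2 = 121.
Hence m = √121 = 11.
Check: U(7, 11) = 29.1548.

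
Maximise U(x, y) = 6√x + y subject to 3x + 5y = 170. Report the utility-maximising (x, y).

MU_x = 6/(2√x), MU_y = 1.
MRS = 6/(2√x) ÷ 1.
Tangency: set MRS = p_x/p_y = 3/5 = 0.6.
MRS depends only on x: 3/√x = 0.6 ⇒ √x = 3/0.6 = 5 ⇒ x* = 25.
From the budget, 5·y = 170 − 3·25 = 95, so y* = 19.

x* = 25, y* = 19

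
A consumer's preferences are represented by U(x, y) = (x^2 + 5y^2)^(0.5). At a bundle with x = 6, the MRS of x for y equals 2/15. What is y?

y = 9

For CES with ρ = 2, MRS = (1/5)·(y/x)^(-1).
Setting (1/5)·(y/6)^(-1) = 2/15 gives (y/6)^(-1) = 2/3, so y/6 = 1.5 and y = 9.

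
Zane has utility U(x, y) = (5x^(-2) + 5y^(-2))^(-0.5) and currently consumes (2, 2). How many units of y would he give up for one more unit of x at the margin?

MRS = 1

For CES with ρ = -2, MRS = (y/x)^3.
At (2, 2): MRS = 1.
So at (2, 2) the consumer would give up 1 units of y for one more unit of x.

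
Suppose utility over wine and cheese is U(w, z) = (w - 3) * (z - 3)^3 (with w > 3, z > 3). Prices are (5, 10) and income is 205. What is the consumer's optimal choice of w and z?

w* = 11, z* = 15

MU_w = (z−3)^3, MU_z = 3·(w−3)·(z−3)^2.
MRS = (1/3)·(z−3)/(w−3).
Tangency: set MRS = p_w/p_z = 5/10 = 0.5.
So (1/3)·(z − 3)/(w − 3) = 0.5, i.e. (z − 3) = 1.5·(w − 3).
Rewrite the budget in excess-of-subsistence terms: 5·(w − 3) + 10·(z − 3) = 205 − 5·3 − 10·3 = 160.
Substituting, 20·(w − 3) = 160, so w − 3 = 8 and w* = 11.
Then z − 3 = 1.5·8 = 12, so z* = 15.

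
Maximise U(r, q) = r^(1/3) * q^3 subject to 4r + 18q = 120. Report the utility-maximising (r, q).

MU_r = 1/3·r^(-2/3)·q^3 and MU_q = 3·r^(1/3)·q^2.
MRS = MU_r/MU_q = (1/9)·q/r.
Tangency: set MRS = p_r/p_q = 4/18 = 2/9.
So (1/9)·q/r = 2/9, i.e. q = 2·r.
Substitute into the budget 4·r + 18·q = 120: 40·r = 120, so r* = 3.
Then q* = 2·3 = 6.

r* = 3, q* = 6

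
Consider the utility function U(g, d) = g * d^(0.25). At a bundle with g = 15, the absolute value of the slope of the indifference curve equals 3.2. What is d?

d = 12

MU_g = d^(0.25) and MU_d = 0.25·g·d^(-0.75).
MRS = MU_g/MU_d = (4)·d/g.
Substitute g = 15: MRS = d/3.75. Setting d/3.75 = 3.2 gives d = 3.2·3.75 = 12.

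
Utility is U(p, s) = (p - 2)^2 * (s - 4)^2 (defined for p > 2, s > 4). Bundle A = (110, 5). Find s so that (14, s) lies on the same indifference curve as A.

s = 13

U(110, 5) = 11664.
Set U(14, s) = 11664 and solve.
With p = 14: (14 − 2)^2 = 144, so (s − 4)^2 = 11664/144 = 81.
Taking the square root (with s > 4): s − 4 = 9, so s = 13.
Check: U(14, 13) = 11664.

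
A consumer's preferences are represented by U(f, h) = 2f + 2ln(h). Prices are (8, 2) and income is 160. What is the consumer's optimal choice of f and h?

MU_f = 2, MU_h = 2/h.
MRS = 2 ÷ (2/h).
Tangency: set MRS = p_f/p_h = 8/2 = 4.
MRS depends only on h: h = 4 ⇒ h* = 4.
From the budget, 8·f = 160 − 2·4 = 152, so f* = 19.

f* = 19, h* = 4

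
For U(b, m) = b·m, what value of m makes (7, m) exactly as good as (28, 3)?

m = 12

U(28, 3) = 84.
Set U(7, m) = 84 and solve.
With b = 7: m = 84/7 = 12.
Check: U(7, 12) = 84.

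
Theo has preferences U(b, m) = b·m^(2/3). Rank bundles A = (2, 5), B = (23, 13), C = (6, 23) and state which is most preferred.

Bundle B

Evaluate utility at each bundle:
U(A) = 5.848.
U(B) = 127.162.
U(C) = 48.525.
Highest utility is B, so B ≻ C ≻ A.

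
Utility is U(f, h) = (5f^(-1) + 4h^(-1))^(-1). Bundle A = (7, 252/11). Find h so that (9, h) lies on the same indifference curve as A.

U depends on (f, h) only through S = 5f^(-1) + 4h^(-1), so equal utility means equal S. At (7, 252/11): S = 8/9.
With f = 9: 5·9^(-1) = 5/9, so 4h^(-1) = 8/9 − 5/9 = 1/3, i.e. h^(-1) = 1/12.
Hence h = 1/(1/12) = 12.
Check: U(9, 12) = 1.125.

h = 12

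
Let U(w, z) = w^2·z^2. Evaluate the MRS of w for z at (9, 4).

MU_w = 2·w·z^2 and MU_z = 2·w^2·z.
MRS = MU_w/MU_z = z/w.
At (9, 4): MRS = 4/9.
That is, one extra unit of w is worth 4/9 units of z at the margin.

MRS = 4/9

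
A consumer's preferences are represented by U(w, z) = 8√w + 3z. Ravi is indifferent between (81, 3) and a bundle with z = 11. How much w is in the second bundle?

w = 36

U(81, 3) = 81.
Set U(w, 11) = 81 and solve.
With z = 11: 8√w = 81 − 3·11 = 48, so √w = 6 and w = 36.
Check: U(36, 11) = 81.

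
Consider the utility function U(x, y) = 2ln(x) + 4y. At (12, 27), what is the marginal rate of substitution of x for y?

MRS = 1/24

MU_x = 2/x, MU_y = 4.
MRS = 2/x ÷ 4.
At (12, 27): MRS = 1/24.
The indifference curve has slope −1/24 at this bundle.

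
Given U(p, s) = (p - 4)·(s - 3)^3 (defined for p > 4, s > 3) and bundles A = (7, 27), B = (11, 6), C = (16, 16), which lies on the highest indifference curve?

Bundle A

Evaluate utility at each bundle:
U(A) = 41472.
U(B) = 189.
U(C) = 26364.
Highest utility is A, so A ≻ C ≻ B.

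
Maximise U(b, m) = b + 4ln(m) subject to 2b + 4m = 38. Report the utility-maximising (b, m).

MU_b = 1, MU_m = 4/m.
MRS = 1 ÷ (4/m).
Tangency: set MRS = p_b/p_m = 2/4 = 0.5.
MRS depends only on m: 0.25·m = 0.5 ⇒ m* = 0.5/0.25 = 2.
From the budget, 2·b = 38 − 4·2 = 30, so b* = 15.

b* = 15, m* = 2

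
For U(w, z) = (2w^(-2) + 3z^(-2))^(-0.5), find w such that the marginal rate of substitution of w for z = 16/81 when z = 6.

For CES with ρ = -2, MRS = (2/3)·(z/w)^3.
Setting (2/3)·(6/w)^3 = 16/81 gives (6/w)^3 = 8/27, so 6/w = 2/3 and w = 9.

w = 9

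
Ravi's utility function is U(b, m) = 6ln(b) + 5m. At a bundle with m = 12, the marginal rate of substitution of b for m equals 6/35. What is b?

b = 7

MU_b = 6/b, MU_m = 5.
MRS = 6/b ÷ 5.
MRS depends only on b: 1.2/b = 6/35 ⇒ b = 1.2/(6/35) = 7.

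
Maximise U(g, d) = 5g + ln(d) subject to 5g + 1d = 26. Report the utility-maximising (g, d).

g* = 5, d* = 1

MU_g = 5, MU_d = 1/d.
MRS = 5 ÷ (1/d).
Tangency: set MRS = p_g/p_d = 5/1 = 5.
MRS depends only on d: 5·d = 5 ⇒ d* = 5/5 = 1.
From the budget, 5·g = 26 − 1·1 = 25, so g* = 5.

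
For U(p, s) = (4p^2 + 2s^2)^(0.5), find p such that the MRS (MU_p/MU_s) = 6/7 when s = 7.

For CES with ρ = 2, MRS = (4/2)·(s/p)^(-1).
Setting (4/2)·(7/p)^(-1) = 6/7 gives (7/p)^(-1) = 3/7, so 7/p = 7/3 and p = 3.

p = 3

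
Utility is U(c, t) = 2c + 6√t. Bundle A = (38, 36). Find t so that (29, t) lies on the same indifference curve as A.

t = 81

U(38, 36) = 112.
Set U(29, t) = 112 and solve.
With c = 29: 6√t = 112 − 2·29 = 54, so √t = 9 and t = 81.
Check: U(29, 81) = 112.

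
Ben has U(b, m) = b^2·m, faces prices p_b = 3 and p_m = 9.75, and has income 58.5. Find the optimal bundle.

b* = 13, m* = 2

MU_b = 2·b·m and MU_m = b^2.
MRS = MU_b/MU_m = (2/1)·m/b.
Tangency: set MRS = p_b/p_m = 3/9.75 = 4/13.
So (2/1)·m/b = 4/13, i.e. m = (2/13)·b.
Substitute into the budget 3·b + 9.75·m = 58.5: 4.5·b = 58.5, so b* = 13.
Then m* = (2/13)·13 = 2.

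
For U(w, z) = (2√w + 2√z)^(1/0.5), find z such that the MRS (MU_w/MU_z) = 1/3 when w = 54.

z = 6

For CES with ρ = 0.5, MRS = √(z/w).
Setting √(z/54) = 1/3 gives z/54 = 1/9 and z = 6.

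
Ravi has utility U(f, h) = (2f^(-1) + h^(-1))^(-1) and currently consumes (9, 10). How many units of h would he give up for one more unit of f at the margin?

MRS = 200/81

For CES with ρ = -1, MRS = (2/1)·(h/f)^2.
At (9, 10): MRS = 200/81.
That is, one extra unit of f is worth 200/81 units of h at the margin.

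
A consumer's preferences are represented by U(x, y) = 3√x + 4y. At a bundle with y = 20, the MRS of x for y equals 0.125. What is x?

x = 9

MU_x = 3/(2√x), MU_y = 4.
MRS = 3/(2√x) ÷ 4.
MRS depends only on x: 0.375/√x = 0.125 ⇒ √x = 0.375/0.125 = 3 ⇒ x = 9.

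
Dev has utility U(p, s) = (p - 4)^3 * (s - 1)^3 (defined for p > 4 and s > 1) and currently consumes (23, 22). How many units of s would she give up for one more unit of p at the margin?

MU_p = 3·(p−4)^2·(s−1)^3, MU_s = 3·(p−4)^3·(s−1)^2.
MRS = (s−1)/(p−4).
At (23, 22): MRS = 21/19.
So at (23, 22) the consumer would give up 21/19 units of s for one more unit of p.

MRS = 21/19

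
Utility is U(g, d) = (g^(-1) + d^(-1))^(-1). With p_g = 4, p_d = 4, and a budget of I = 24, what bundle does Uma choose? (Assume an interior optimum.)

g* = 3, d* = 3

For CES with ρ = -1, MRS = (d/g)^2.
Tangency: set MRS = p_g/p_d = 4/4 = 1.
So (d/g)^2 = 1; taking the square root, d/g = 1, i.e. d = g.
Substitute into the budget 4·g + 4·d = 24: 8·g = 24, so g* = 3 and d* = 3.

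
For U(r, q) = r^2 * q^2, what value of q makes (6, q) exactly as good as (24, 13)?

U(24, 13) = 97344.
Set U(6, q) = 97344 and solve.
With r = 6: 6^2 = 36, so q^2 = 97344/36 = 2704; taking the square root, q = 52.
Check: U(6, 52) = 97344.

q = 52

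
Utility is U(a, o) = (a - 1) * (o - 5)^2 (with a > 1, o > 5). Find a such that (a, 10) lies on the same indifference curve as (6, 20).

U(6, 20) = 1125.
Set U(a, 10) = 1125 and solve.
With o = 10: (10 − 5)^2 = 25, so (a − 1) = 1125/25 = 45.
So a = 1 + 45 = 46.
Check: U(46, 10) = 1125.

a = 46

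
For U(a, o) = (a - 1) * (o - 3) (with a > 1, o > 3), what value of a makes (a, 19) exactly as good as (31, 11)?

a = 16

U(31, 11) = 240.
Set U(a, 19) = 240 and solve.
With o = 19: (19 − 3) = 16, so (a − 1) = 240/16 = 15.
So a = 1 + 15 = 16.
Check: U(16, 19) = 240.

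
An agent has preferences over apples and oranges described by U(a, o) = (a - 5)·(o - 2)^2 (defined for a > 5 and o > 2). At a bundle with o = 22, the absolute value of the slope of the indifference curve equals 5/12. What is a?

MU_a = (o−2)^2, MU_o = 2·(a−5)·(o−2).
MRS = (1/2)·(o−2)/(a−5).
Substitute o = 22: MRS = 10/(a − 5). Setting this equal to 5/12 gives a − 5 = 10/(5/12) = 24, so a = 29.

a = 29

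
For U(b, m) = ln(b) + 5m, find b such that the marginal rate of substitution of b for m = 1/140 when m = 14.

MU_b = 1/b, MU_m = 5.
MRS = 1/b ÷ 5.
MRS depends only on b: 0.2/b = 1/140 ⇒ b = 0.2/(1/140) = 28.

b = 28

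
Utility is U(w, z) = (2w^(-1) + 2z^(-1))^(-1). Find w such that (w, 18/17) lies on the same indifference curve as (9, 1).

U depends on (w, z) only through S = 2w^(-1) + 2z^(-1), so equal utility means equal S. At (9, 1): S = 20/9.
With z = 18/17: 2·(18/17)^(-1) = 17/9, so 2w^(-1) = 20/9 − 17/9 = 1/3, i.e. w^(-1) = 1/6.
Hence w = 1/(1/6) = 6.
Check: U(6, 18/17) = 0.45.

w = 6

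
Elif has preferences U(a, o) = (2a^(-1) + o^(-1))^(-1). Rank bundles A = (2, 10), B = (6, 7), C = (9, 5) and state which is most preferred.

Evaluate utility at each bundle:
U(A) = 0.909.
U(B) = 2.100.
U(C) = 2.368.
Highest utility is C, so C ≻ B ≻ A.

Bundle C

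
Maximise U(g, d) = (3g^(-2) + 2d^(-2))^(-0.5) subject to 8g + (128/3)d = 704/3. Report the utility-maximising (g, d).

g* = 8, d* = 4

For CES with ρ = -2, MRS = (3/2)·(d/g)^3.
Tangency: set MRS = p_g/p_d = 8/(128/3) = 3/16.
So (d/g)^3 = 0.125; taking the cube root, d/g = 0.5, i.e. d = 0.5·g.
Substitute into the budget 8·g + (128/3)·d = 704/3: (88/3)·g = 704/3, so g* = 8 and d* = 0.5·8 = 4.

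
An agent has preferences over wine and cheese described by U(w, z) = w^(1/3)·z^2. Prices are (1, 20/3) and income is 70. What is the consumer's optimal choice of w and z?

w* = 10, z* = 9

MU_w = 1/3·w^(-2/3)·z^2 and MU_z = 2·w^(1/3)·z.
MRS = MU_w/MU_z = (1/6)·z/w.
Tangency: set MRS = p_w/p_z = 1/(20/3) = 0.15.
So (1/6)·z/w = 0.15, i.e. z = 0.9·w.
Substitute into the budget 1·w + (20/3)·z = 70: 7·w = 70, so w* = 10.
Then z* = 0.9·10 = 9.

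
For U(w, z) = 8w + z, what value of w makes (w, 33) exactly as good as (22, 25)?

w = 21

U(22, 25) = 201.
Set U(w, 33) = 201 and solve.
8w + 33 = 201 ⇒ 8w = 168 ⇒ w = 21.
Check: U(21, 33) = 201.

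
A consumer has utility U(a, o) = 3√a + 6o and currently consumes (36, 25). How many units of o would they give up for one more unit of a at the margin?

MU_a = 3/(2√a), MU_o = 6.
MRS = 3/(2√a) ÷ 6.
At (36, 25): MRS = 1/24.
That is, one extra unit of a is worth 1/24 units of o at the margin.

MRS = 1/24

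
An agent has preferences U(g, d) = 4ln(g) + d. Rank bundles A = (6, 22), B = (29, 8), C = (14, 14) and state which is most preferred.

Bundle A

Evaluate utility at each bundle:
U(A) = 29.167.
U(B) = 21.469.
U(C) = 24.556.
Highest utility is A, so A ≻ C ≻ B.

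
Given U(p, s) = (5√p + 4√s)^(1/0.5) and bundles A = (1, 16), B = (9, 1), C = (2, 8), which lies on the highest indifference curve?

Bundle A

Evaluate utility at each bundle:
U(A) = 441.000.
U(B) = 361.000.
U(C) = 338.000.
Highest utility is A, so A ≻ B ≻ C.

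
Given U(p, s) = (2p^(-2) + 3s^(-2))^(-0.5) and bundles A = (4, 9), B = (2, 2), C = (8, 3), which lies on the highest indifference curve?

Evaluate utility at each bundle:
U(A) = 2.484.
U(B) = 0.894.
U(C) = 1.656.
Highest utility is A, so A ≻ C ≻ B.

Bundle A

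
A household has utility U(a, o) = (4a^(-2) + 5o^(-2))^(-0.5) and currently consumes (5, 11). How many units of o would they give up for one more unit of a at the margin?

For CES with ρ = -2, MRS = (4/5)·(o/a)^3.
At (5, 11): MRS = 5324/625.
The indifference curve has slope −5324/625 at this bundle.

MRS = 5324/625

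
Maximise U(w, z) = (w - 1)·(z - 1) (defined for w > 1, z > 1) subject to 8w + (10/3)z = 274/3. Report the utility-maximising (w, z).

MU_w = (z−1), MU_z = (w−1).
MRS = (z−1)/(w−1).
Tangency: set MRS = p_w/p_z = 8/(10/3) = 2.4.
So (z − 1)/(w − 1) = 2.4, i.e. (z − 1) = 2.4·(w − 1).
Rewrite the budget in excess-of-subsistence terms: 8·(w − 1) + (10/3)·(z − 1) = 274/3 − 8·1 − (10/3)·1 = 80.
Substituting, 16·(w − 1) = 80, so w − 1 = 5 and w* = 6.
Then z − 1 = 2.4·5 = 12, so z* = 13.

w* = 6, z* = 13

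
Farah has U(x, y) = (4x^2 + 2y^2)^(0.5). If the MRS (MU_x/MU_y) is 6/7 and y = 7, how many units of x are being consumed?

For CES with ρ = 2, MRS = (4/2)·(y/x)^(-1).
Setting (4/2)·(7/x)^(-1) = 6/7 gives (7/x)^(-1) = 3/7, so 7/x = 7/3 and x = 3.

x = 3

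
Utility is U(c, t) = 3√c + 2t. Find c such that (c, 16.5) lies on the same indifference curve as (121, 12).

U(121, 12) = 57.
Set U(c, 16.5) = 57 and solve.
With t = 16.5: 3√c = 57 − 2·16.5 = 24, so √c = 8 and c = 64.
Check: U(64, 16.5) = 57.

c = 64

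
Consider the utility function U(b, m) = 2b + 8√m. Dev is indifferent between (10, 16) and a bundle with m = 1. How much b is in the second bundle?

U(10, 16) = 52.
Set U(b, 1) = 52 and solve.
With m = 1: √1 = 1, so 2b = 52 − 8·1 = 44 and b = 22.
Check: U(22, 1) = 52.

b = 22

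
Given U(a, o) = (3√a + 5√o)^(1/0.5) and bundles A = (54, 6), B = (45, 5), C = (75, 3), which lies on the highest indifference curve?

Evaluate utility at each bundle:
U(A) = 1176.000.
U(B) = 980.000.
U(C) = 1200.000.
Highest utility is C, so C ≻ A ≻ B.

Bundle C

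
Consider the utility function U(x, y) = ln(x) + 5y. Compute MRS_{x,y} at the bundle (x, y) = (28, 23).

MU_x = 1/x, MU_y = 5.
MRS = 1/x ÷ 5.
At (28, 23): MRS = 1/140.
So at (28, 23) the consumer would give up 1/140 units of y for one more unit of x.

MRS = 1/140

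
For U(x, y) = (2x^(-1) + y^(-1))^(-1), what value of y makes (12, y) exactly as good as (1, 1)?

U depends on (x, y) only through S = 2x^(-1) + y^(-1), so equal utility means equal S. At (1, 1): S = 3.
With x = 12: 2·12^(-1) = 1/6, so y^(-1) = 3 − 1/6 = 17/6.
Hence y = 1/(17/6) = 6/17.
Check: U(12, 6/17) = 0.3333.

y = 6/17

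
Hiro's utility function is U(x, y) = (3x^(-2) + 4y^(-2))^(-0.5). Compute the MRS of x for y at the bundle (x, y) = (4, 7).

MRS = 1029/256

For CES with ρ = -2, MRS = (3/4)·(y/x)^3.
At (4, 7): MRS = 1029/256.
So at (4, 7) the consumer would give up 1029/256 units of y for one more unit of x.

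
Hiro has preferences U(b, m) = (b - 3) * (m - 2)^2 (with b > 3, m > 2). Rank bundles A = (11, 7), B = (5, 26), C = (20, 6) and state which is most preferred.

Bundle B

Evaluate utility at each bundle:
U(A) = 200.
U(B) = 1152.
U(C) = 272.
Highest utility is B, so B ≻ C ≻ A.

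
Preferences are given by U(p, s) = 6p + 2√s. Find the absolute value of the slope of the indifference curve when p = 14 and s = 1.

MRS = 6

MU_p = 6, MU_s = 2/(2√s).
MRS = 6 ÷ (2/(2√s)).
At (14, 1): MRS = 6.
The indifference curve has slope −6 at this bundle.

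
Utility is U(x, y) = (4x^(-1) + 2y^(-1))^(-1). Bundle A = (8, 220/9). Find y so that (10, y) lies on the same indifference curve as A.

U depends on (x, y) only through S = 4x^(-1) + 2y^(-1), so equal utility means equal S. At (8, 220/9): S = 32/55.
With x = 10: 4·10^(-1) = 0.4, so 2y^(-1) = 32/55 − 0.4 = 2/11, i.e. y^(-1) = 1/11.
Hence y = 1/(1/11) = 11.
Check: U(10, 11) = 1.7188.

y = 11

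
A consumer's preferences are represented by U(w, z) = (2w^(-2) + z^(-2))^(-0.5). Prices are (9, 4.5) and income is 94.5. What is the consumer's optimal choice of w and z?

w* = 7, z* = 7

For CES with ρ = -2, MRS = (2/1)·(z/w)^3.
Tangency: set MRS = p_w/p_z = 9/4.5 = 2.
So (z/w)^3 = 1; taking the cube root, z/w = 1, i.e. z = w.
Substitute into the budget 9·w + 4.5·z = 94.5: 13.5·w = 94.5, so w* = 7 and z* = 7.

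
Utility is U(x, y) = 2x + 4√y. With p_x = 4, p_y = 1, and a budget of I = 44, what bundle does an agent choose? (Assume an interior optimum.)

MU_x = 2, MU_y = 4/(2√y).
MRS = 2 ÷ (4/(2√y)).
Tangency: set MRS = p_x/p_y = 4/1 = 4.
MRS depends only on y: √y = 4 ⇒ √y = 4 ⇒ y* = 16.
From the budget, 4·x = 44 − 1·16 = 28, so x* = 7.

x* = 7, y* = 16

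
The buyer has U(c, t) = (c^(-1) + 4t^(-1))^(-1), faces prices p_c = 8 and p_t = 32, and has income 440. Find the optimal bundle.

c* = 11, t* = 11

For CES with ρ = -1, MRS = (1/4)·(t/c)^2.
Tangency: set MRS = p_c/p_t = 8/32 = 0.25.
So (t/c)^2 = 1; taking the square root, t/c = 1, i.e. t = c.
Substitute into the budget 8·c + 32·t = 440: 40·c = 440, so c* = 11 and t* = 11.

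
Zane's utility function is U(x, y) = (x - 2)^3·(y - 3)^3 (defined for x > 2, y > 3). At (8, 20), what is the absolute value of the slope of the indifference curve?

MU_x = 3·(x−2)^2·(y−3)^3, MU_y = 3·(x−2)^3·(y−3)^2.
MRS = (y−3)/(x−2).
At (8, 20): MRS = 17/6.
So at (8, 20) the consumer would give up 17/6 units of y for one more unit of x.

MRS = 17/6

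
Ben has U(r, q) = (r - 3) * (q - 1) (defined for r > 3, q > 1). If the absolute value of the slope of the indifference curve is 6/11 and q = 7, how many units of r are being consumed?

r = 14

MU_r = (q−1), MU_q = (r−3).
MRS = (q−1)/(r−3).
Substitute q = 7: MRS = 6/(r − 3). Setting this equal to 6/11 gives r − 3 = 6/(6/11) = 11, so r = 14.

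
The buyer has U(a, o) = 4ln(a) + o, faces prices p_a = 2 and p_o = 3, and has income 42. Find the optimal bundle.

a* = 6, o* = 10

MU_a = 4/a, MU_o = 1.
MRS = 4/a ÷ 1.
Tangency: set MRS = p_a/p_o = 2/3.
MRS depends only on a: 4/a = 2/3 ⇒ a* = 4/(2/3) = 6.
From the budget, 3·o = 42 − 2·6 = 30, so o* = 10.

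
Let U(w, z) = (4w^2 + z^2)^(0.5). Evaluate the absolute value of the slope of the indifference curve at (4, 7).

For CES with ρ = 2, MRS = (4/1)·(z/w)^(-1).
At (4, 7): MRS = 16/7.
So at (4, 7) the consumer would give up 16/7 units of z for one more unit of w.

MRS = 16/7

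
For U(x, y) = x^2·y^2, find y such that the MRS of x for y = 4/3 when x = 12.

y = 16

MU_x = 2·x·y^2 and MU_y = 2·x^2·y.
MRS = MU_x/MU_y = y/x.
Substitute x = 12: MRS = y/12. Setting y/12 = 4/3 gives y = (4/3)·12 = 16.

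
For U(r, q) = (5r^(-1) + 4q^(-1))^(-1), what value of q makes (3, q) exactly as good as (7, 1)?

q = 21/16

U depends on (r, q) only through S = 5r^(-1) + 4q^(-1), so equal utility means equal S. At (7, 1): S = 33/7.
With r = 3: 5·3^(-1) = 5/3, so 4q^(-1) = 33/7 − 5/3 = 64/21, i.e. q^(-1) = 16/21.
Hence q = 1/(16/21) = 21/16.
Check: U(3, 21/16) = 0.2121.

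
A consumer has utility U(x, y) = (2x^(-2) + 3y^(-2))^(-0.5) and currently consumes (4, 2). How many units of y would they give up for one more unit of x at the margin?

For CES with ρ = -2, MRS = (2/3)·(y/x)^3.
At (4, 2): MRS = 1/12.
That is, one extra unit of x is worth 1/12 units of y at the margin.

MRS = 1/12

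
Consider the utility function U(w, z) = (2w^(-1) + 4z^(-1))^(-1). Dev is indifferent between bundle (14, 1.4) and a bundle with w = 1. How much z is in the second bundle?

U depends on (w, z) only through S = 2w^(-1) + 4z^(-1), so equal utility means equal S. At (14, 1.4): S = 3.
With w = 1: 2·1^(-1) = 2, so 4z^(-1) = 3 − 2 = 1, i.e. z^(-1) = 0.25.
Hence z = 1/0.25 = 4.
Check: U(1, 4) = 0.3333.

z = 4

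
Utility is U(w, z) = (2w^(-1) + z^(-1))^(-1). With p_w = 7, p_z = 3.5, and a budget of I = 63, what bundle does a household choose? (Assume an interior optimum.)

w* = 6, z* = 6

For CES with ρ = -1, MRS = (2/1)·(z/w)^2.
Tangency: set MRS = p_w/p_z = 7/3.5 = 2.
So (z/w)^2 = 1; taking the square root, z/w = 1, i.e. z = w.
Substitute into the budget 7·w + 3.5·z = 63: 10.5·w = 63, so w* = 6 and z* = 6.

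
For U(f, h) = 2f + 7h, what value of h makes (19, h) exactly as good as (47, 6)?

U(47, 6) = 136.
Set U(19, h) = 136 and solve.
2·19 + 7h = 136 ⇒ 7h = 98 ⇒ h = 14.
Check: U(19, 14) = 136.

h = 14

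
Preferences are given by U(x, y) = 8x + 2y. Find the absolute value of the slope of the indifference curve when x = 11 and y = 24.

MU_x = 8, MU_y = 2, so MRS = 8/2 = 4 at every bundle.
At (11, 24): MRS = 4.
So at (11, 24) the consumer would give up 4 units of y for one more unit of x.

MRS = 4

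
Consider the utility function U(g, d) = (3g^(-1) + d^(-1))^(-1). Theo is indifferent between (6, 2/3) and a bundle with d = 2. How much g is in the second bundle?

g = 2

U depends on (g, d) only through S = 3g^(-1) + d^(-1), so equal utility means equal S. At (6, 2/3): S = 2.
With d = 2: 2^(-1) = 0.5, so 3g^(-1) = 2 − 0.5 = 1.5, i.e. g^(-1) = 0.5.
Hence g = 1/0.5 = 2.
Check: U(2, 2) = 0.5.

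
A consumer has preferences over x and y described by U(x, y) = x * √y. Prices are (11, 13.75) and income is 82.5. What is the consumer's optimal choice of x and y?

x* = 5, y* = 2

MU_x = √y and MU_y = 0.5·x·y^(-0.5).
MRS = MU_x/MU_y = (2)·y/x.
Tangency: set MRS = p_x/p_y = 11/13.75 = 0.8.
So (2)·y/x = 0.8, i.e. y = 0.4·x.
Substitute into the budget 11·x + 13.75·y = 82.5: 16.5·x = 82.5, so x* = 5.
Then y* = 0.4·5 = 2.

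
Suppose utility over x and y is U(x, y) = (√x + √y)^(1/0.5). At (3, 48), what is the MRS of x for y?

MRS = 4

For CES with ρ = 0.5, MRS = √(y/x).
At (3, 48): MRS = 4.
That is, one extra unit of x is worth 4 units of y at the margin.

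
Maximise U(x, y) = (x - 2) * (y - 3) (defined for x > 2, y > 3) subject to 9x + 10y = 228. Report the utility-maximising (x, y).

MU_x = (y−3), MU_y = (x−2).
MRS = (y−3)/(x−2).
Tangency: set MRS = p_x/p_y = 9/10 = 0.9.
So (y − 3)/(x − 2) = 0.9, i.e. (y − 3) = 0.9·(x − 2).
Rewrite the budget in excess-of-subsistence terms: 9·(x − 2) + 10·(y − 3) = 228 − 9·2 − 10·3 = 180.
Substituting, 18·(x − 2) = 180, so x − 2 = 10 and x* = 12.
Then y − 3 = 0.9·10 = 9, so y* = 12.

x* = 12, y* = 12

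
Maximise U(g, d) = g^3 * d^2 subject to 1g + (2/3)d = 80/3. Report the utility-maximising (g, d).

g* = 16, d* = 16

MU_g = 3·g^2·d^2 and MU_d = 2·g^3·d.
MRS = MU_g/MU_d = (3/2)·d/g.
Tangency: set MRS = p_g/p_d = 1/(2/3) = 1.5.
So (3/2)·d/g = 1.5, i.e. d = g.
Substitute into the budget 1·g + (2/3)·d = 80/3: (5/3)·g = 80/3, so g* = 16.
Then d* = 16.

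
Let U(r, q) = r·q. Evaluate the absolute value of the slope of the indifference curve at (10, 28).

MRS = 2.8

MU_r = q and MU_q = r.
MRS = MU_r/MU_q = q/r.
At (10, 28): MRS = 2.8.
That is, one extra unit of r is worth 2.8 units of q at the margin.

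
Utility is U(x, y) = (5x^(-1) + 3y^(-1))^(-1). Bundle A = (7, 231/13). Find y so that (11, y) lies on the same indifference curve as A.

y = 7

U depends on (x, y) only through S = 5x^(-1) + 3y^(-1), so equal utility means equal S. At (7, 231/13): S = 68/77.
With x = 11: 5·11^(-1) = 5/11, so 3y^(-1) = 68/77 − 5/11 = 3/7, i.e. y^(-1) = 1/7.
Hence y = 1/(1/7) = 7.
Check: U(11, 7) = 1.1324.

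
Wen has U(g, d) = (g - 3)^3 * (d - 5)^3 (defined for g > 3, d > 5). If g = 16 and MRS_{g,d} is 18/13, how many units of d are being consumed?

MU_g = 3·(g−3)^2·(d−5)^3, MU_d = 3·(g−3)^3·(d−5)^2.
MRS = (d−5)/(g−3).
Substitute g = 16: MRS = (d − 5)/13. Setting this equal to 18/13 gives d − 5 = (18/13)·13 = 18, so d = 23.

d = 23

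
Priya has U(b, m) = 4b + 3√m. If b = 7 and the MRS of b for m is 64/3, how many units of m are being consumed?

m = 64

MU_b = 4, MU_m = 3/(2√m).
MRS = 4 ÷ (3/(2√m)).
MRS depends only on m: (8/3)·√m = 64/3 ⇒ √m = (64/3)/(8/3) = 8 ⇒ m = 64.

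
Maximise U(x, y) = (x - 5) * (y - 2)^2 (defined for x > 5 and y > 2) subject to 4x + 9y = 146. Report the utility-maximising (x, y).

MU_x = (y−2)^2, MU_y = 2·(x−5)·(y−2).
MRS = (1/2)·(y−2)/(x−5).
Tangency: set MRS = p_x/p_y = 4/9.
So (1/2)·(y − 2)/(x − 5) = 4/9, i.e. (y − 2) = (8/9)·(x − 5).
Rewrite the budget in excess-of-subsistence terms: 4·(x − 5) + 9·(y − 2) = 146 − 4·5 − 9·2 = 108.
Substituting, 12·(x − 5) = 108, so x − 5 = 9 and x* = 14.
Then y − 2 = (8/9)·9 = 8, so y* = 10.

x* = 14, y* = 10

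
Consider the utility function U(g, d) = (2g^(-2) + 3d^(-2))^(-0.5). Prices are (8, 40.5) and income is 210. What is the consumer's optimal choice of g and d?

g* = 6, d* = 4

For CES with ρ = -2, MRS = (2/3)·(d/g)^3.
Tangency: set MRS = p_g/p_d = 8/40.5 = 16/81.
So (d/g)^3 = 8/27; taking the cube root, d/g = 2/3, i.e. d = (2/3)·g.
Substitute into the budget 8·g + 40.5·d = 210: 35·g = 210, so g* = 6 and d* = (2/3)·6 = 4.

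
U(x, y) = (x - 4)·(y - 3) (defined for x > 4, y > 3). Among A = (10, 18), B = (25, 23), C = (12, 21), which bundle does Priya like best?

Evaluate utility at each bundle:
U(A) = 90.
U(B) = 420.
U(C) = 144.
Highest utility is B, so B ≻ C ≻ A.

Bundle B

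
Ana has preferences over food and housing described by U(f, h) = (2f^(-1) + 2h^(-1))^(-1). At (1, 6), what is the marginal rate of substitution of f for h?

MRS = 36

For CES with ρ = -1, MRS = (h/f)^2.
At (1, 6): MRS = 36.
That is, one extra unit of f is worth 36 units of h at the margin.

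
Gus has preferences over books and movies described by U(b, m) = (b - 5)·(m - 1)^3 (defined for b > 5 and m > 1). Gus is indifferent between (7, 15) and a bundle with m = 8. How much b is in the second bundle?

b = 21

U(7, 15) = 5488.
Set U(b, 8) = 5488 and solve.
With m = 8: (8 − 1)^3 = 343, so (b − 5) = 5488/343 = 16.
So b = 5 + 16 = 21.
Check: U(21, 8) = 5488.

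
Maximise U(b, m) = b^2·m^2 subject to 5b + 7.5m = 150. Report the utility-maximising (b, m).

b* = 15, m* = 10

MU_b = 2·b·m^2 and MU_m = 2·b^2·m.
MRS = MU_b/MU_m = m/b.
Tangency: set MRS = p_b/p_m = 5/7.5 = 2/3.
So m/b = 2/3, i.e. m = (2/3)·b.
Substitute into the budget 5·b + 7.5·m = 150: 10·b = 150, so b* = 15.
Then m* = (2/3)·15 = 10.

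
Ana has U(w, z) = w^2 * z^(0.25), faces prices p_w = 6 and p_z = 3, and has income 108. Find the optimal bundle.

w* = 16, z* = 4

MU_w = 2·w·z^(0.25) and MU_z = 0.25·w^2·z^(-0.75).
MRS = MU_w/MU_z = (8)·z/w.
Tangency: set MRS = p_w/p_z = 6/3 = 2.
So (8)·z/w = 2, i.e. z = 0.25·w.
Substitute into the budget 6·w + 3·z = 108: 6.75·w = 108, so w* = 16.
Then z* = 0.25·16 = 4.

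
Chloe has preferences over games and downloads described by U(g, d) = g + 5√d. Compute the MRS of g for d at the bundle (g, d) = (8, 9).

MRS = 1.2

MU_g = 1, MU_d = 5/(2√d).
MRS = 1 ÷ (5/(2√d)).
At (8, 9): MRS = 1.2.
That is, one extra unit of g is worth 1.2 units of d at the margin.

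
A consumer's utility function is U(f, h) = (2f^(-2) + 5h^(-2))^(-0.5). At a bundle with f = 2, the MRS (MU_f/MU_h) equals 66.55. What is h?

h = 11

For CES with ρ = -2, MRS = (2/5)·(h/f)^3.
Setting (2/5)·(h/2)^3 = 66.55 gives (h/2)^3 = 166.375, so h/2 = 5.5 and h = 11.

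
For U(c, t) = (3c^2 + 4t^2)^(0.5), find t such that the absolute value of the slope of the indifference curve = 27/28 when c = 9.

t = 7

For CES with ρ = 2, MRS = (3/4)·(t/c)^(-1).
Setting (3/4)·(t/9)^(-1) = 27/28 gives (t/9)^(-1) = 9/7, so t/9 = 7/9 and t = 7.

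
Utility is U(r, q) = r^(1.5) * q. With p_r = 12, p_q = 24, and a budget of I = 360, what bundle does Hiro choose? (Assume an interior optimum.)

r* = 18, q* = 6

MU_r = 1.5·√r·q and MU_q = r^(1.5).
MRS = MU_r/MU_q = (1.5)·q/r.
Tangency: set MRS = p_r/p_q = 12/24 = 0.5.
So (1.5)·q/r = 0.5, i.e. q = (1/3)·r.
Substitute into the budget 12·r + 24·q = 360: 20·r = 360, so r* = 18.
Then q* = (1/3)·18 = 6.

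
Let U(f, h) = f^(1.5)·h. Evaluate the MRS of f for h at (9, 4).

MRS = 2/3

MU_f = 1.5·√f·h and MU_h = f^(1.5).
MRS = MU_f/MU_h = (1.5)·h/f.
At (9, 4): MRS = 2/3.
That is, one extra unit of f is worth 2/3 units of h at the margin.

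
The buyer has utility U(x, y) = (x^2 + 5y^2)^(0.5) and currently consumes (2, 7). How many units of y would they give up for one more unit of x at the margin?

MRS = 2/35

For CES with ρ = 2, MRS = (1/5)·(y/x)^(-1).
At (2, 7): MRS = 2/35.
So at (2, 7) the consumer would give up 2/35 units of y for one more unit of x.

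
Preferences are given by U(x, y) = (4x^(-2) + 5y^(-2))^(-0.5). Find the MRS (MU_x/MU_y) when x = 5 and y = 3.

MRS = 108/625

For CES with ρ = -2, MRS = (4/5)·(y/x)^3.
At (5, 3): MRS = 108/625.
So at (5, 3) the consumer would give up 108/625 units of y for one more unit of x.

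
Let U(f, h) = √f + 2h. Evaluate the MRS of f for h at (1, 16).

MRS = 0.25

MU_f = 1/(2√f), MU_h = 2.
MRS = 1/(2√f) ÷ 2.
At (1, 16): MRS = 0.25.
That is, one extra unit of f is worth 0.25 units of h at the margin.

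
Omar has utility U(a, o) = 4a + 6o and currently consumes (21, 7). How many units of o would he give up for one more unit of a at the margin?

MRS = 2/3

MU_a = 4, MU_o = 6, so MRS = 4/6 = 2/3 at every bundle.
At (21, 7): MRS = 2/3.
So at (21, 7) the consumer would give up 2/3 units of o for one more unit of a.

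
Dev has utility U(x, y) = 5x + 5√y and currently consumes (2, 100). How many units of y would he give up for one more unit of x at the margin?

MU_x = 5, MU_y = 5/(2√y).
MRS = 5 ÷ (5/(2√y)).
At (2, 100): MRS = 20.
The indifference curve has slope −20 at this bundle.

MRS = 20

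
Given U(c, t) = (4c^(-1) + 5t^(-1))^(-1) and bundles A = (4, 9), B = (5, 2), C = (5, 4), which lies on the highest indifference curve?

Evaluate utility at each bundle:
U(A) = 0.643.
U(B) = 0.303.
U(C) = 0.488.
Highest utility is A, so A ≻ C ≻ B.

Bundle A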